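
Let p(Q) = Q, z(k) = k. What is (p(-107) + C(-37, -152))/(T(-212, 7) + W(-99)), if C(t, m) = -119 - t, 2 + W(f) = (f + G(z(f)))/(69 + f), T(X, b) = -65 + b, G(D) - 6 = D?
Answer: 945/268 ≈ 3.5261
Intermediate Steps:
G(D) = 6 + D
W(f) = -2 + (6 + 2*f)/(69 + f) (W(f) = -2 + (f + (6 + f))/(69 + f) = -2 + (6 + 2*f)/(69 + f))
(p(-107) + C(-37, -152))/(T(-212, 7) + W(-99)) = (-107 + (-119 - 1*(-37)))/((-65 + 7) - 132/(69 - 99)) = (-107 + (-119 + 37))/(-58 - 132/(-30)) = (-107 - 82)/(-58 - 132*(-1/30)) = -189/(-58 + 22/5) = -189/(-268/5) = -189*(-5/268) = 945/268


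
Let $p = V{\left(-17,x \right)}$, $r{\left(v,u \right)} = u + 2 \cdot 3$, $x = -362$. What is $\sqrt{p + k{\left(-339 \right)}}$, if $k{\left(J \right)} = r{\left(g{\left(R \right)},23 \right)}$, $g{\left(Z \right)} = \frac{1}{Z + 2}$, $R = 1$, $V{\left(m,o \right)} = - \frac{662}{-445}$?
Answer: $\frac{\sqrt{6037315}}{445} \approx 5.5216$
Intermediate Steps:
$V{\left(m,o \right)} = \frac{662}{445}$ ($V{\left(m,o \right)} = \left(-662\right) \left(- \frac{1}{445}\right) = \frac{662}{445}$)
$g{\left(Z \right)} = \frac{1}{2 + Z}$
$r{\left(v,u \right)} = 6 + u$ ($r{\left(v,u \right)} = u + 6 = 6 + u$)
$k{\left(J \right)} = 29$ ($k{\left(J \right)} = 6 + 23 = 29$)
$p = \frac{662}{445} \approx 1.4876$
$\sqrt{p + k{\left(-339 \right)}} = \sqrt{\frac{662}{445} + 29} = \sqrt{\frac{13567}{445}} = \frac{\sqrt{6037315}}{445}$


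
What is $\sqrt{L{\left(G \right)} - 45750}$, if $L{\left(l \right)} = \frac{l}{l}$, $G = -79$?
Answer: $i \sqrt{45749} \approx 213.89 i$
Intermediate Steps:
$L{\left(l \right)} = 1$
$\sqrt{L{\left(G \right)} - 45750} = \sqrt{1 - 45750} = \sqrt{-45749} = i \sqrt{45749}$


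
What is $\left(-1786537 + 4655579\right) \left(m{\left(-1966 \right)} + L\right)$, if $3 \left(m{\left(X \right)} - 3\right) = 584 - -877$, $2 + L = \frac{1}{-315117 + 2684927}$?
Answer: $\frac{1658976600407401}{1184905} \approx 1.4001 \cdot 10^{9}$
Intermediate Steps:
$L = - \frac{4739619}{2369810}$ ($L = -2 + \frac{1}{-315117 + 2684927} = -2 + \frac{1}{2369810} = - \frac{4739619}{2369810} \approx -2.0$)
$m{\left(X \right)} = 490$ ($m{\left(X \right)} = 3 + \frac{584 - -877}{3} = 3 + \frac{584 + 877}{3} = 3 + \frac{1}{3} \cdot 1461 = 3 + 487 = 490$)
$\left(-1786537 + 4655579\right) \left(m{\left(-1966 \right)} + L\right) = \left(-1786537 + 4655579\right) \left(490 - \frac{4739619}{2369810}\right) = 2869042 \cdot \frac{1156467281}{2369810} = \frac{1658976600407401}{1184905}$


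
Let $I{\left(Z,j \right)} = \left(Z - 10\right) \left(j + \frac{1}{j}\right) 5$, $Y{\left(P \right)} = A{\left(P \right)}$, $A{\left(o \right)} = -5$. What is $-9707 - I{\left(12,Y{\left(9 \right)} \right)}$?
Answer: $-9655$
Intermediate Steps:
$Y{\left(P \right)} = -5$
$I{\left(Z,j \right)} = 5 \left(-10 + Z\right) \left(j + \frac{1}{j}\right)$ ($I{\left(Z,j \right)} = \left(-10 + Z\right) \left(j + \frac{1}{j}\right) 5 = 5 \left(-10 + Z\right) \left(j + \frac{1}{j}\right)$)
$-9707 - I{\left(12,Y{\left(9 \right)} \right)} = -9707 - \frac{5 \left(-10 + 12 + \left(-5\right)^{2} \left(-10 + 12\right)\right)}{-5} = -9707 - 5 \left(- \frac{1}{5}\right) \left(-10 + 12 + 25 \cdot 2\right) = -9707 - 5 \left(- \frac{1}{5}\right) \left(-10 + 12 + 50\right) = -9707 - 5 \left(- \frac{1}{5}\right) 52 = -9707 - -52 = -9707 + 52 = -9655$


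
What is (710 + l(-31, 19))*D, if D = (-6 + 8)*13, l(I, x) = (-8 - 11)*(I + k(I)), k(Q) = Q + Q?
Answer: 64402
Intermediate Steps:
k(Q) = 2*Q
l(I, x) = -57*I (l(I, x) = (-8 - 11)*(I + 2*I) = -57*I)
D = 26 (D = 2*13 = 26)
(710 + l(-31, 19))*D = (710 - 57*(-31))*26 = (710 + 1767)*26 = 2477*26 = 64402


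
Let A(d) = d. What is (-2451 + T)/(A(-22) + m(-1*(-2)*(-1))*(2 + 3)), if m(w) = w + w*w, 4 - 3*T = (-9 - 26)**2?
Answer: 1429/6 ≈ 238.17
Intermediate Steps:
T = -407 (T = 4/3 - (-9 - 26)**2/3 = 4/3 - 1/3*(-35)**2 = 4/3 - 1/3*1225 = 4/3 - 1225/3 = -407)
m(w) = w + w**2
(-2451 + T)/(A(-22) + m(-1*(-2)*(-1))*(2 + 3)) = (-2451 - 407)/(-22 + ((-1*(-2)*(-1))*(1 - 1*(-2)*(-1)))*(2 + 3)) = -2858/(-22 + ((2*(-1))*(1 + 2*(-1)))*5) = -2858/(-22 - 2*(1 - 2)*5) = -2858/(-22 - 2*(-1)*5) = -2858/(-22 + 2*5) = -2858/(-22 + 10) = -2858/(-12) = -2858*(-1/12) = 1429/6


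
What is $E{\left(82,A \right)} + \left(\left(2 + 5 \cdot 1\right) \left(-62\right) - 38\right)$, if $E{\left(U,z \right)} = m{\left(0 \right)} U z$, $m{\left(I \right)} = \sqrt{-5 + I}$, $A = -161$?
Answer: $-472 - 13202 i \sqrt{5} \approx -472.0 - 29521.0 i$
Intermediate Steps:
$E{\left(U,z \right)} = i U z \sqrt{5}$ ($E{\left(U,z \right)} = \sqrt{-5 + 0} U z = \sqrt{-5} U z = i \sqrt{5} U z = i U \sqrt{5} z = i U z \sqrt{5}$)
$E{\left(82,A \right)} + \left(\left(2 + 5 \cdot 1\right) \left(-62\right) - 38\right) = i 82 \left(-161\right) \sqrt{5} + \left(\left(2 + 5 \cdot 1\right) \left(-62\right) - 38\right) = - 13202 i \sqrt{5} + \left(\left(2 + 5\right) \left(-62\right) - 38\right) = - 13202 i \sqrt{5} + \left(7 \left(-62\right) - 38\right) = - 13202 i \sqrt{5} - 472 = -472 - 13202 i \sqrt{5}$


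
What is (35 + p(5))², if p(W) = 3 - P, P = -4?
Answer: 1764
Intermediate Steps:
p(W) = 7 (p(W) = 3 - 1*(-4) = 3 + 4 = 7)
(35 + p(5))² = (35 + 7)² = 42² = 1764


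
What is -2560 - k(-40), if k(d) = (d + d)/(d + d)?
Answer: -2561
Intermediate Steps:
k(d) = 1 (k(d) = (2*d)/((2*d)) = (2*d)*(1/(2*d)) = 1)
-2560 - k(-40) = -2560 - 1*1 = -2560 - 1 = -2561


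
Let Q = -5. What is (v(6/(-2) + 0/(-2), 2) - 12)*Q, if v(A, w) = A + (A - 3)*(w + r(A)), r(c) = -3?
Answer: 45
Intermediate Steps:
v(A, w) = A + (-3 + A)*(-3 + w) (v(A, w) = A + (A - 3)*(w - 3) = A + (-3 + A)*(-3 + w))
(v(6/(-2) + 0/(-2), 2) - 12)*Q = ((9 - 3*2 - 2*(6/(-2) + 0/(-2)) + (6/(-2) + 0/(-2))*2) - 12)*(-5) = ((9 - 6 - 2*(6*(-½) + 0*(-½)) + (6*(-½) + 0*(-½))*2) - 12)*(-5) = ((9 - 6 - 2*(-3 + 0) + (-3 + 0)*2) - 12)*(-5) = ((9 - 6 - 2*(-3) - 3*2) - 12)*(-5) = ((9 - 6 + 6 - 6) - 12)*(-5) = (3 - 12)*(-5) = -9*(-5) = 45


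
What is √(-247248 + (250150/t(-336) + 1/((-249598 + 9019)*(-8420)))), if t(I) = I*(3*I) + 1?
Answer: I*√3232740070391874931825240783349845/114345650173170 ≈ 497.24*I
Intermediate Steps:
t(I) = 1 + 3*I² (t(I) = 3*I² + 1 = 1 + 3*I²)
√(-247248 + (250150/t(-336) + 1/((-249598 + 9019)*(-8420)))) = √(-247248 + (250150/(1 + 3*(-336)²) + 1/((-249598 + 9019)*(-8420)))) = √(-247248 + (250150/(1 + 3*112896) - 1/8420/(-240579))) = √(-247248 + (250150/(1 + 338688) - 1/240579*(-1/8420))) = √(-247248 + (250150/338689 + 1/2025675180)) = √(-247248 + 506722646615689/686073901039020) = √(-169629893161449001271/686073901039020) = I*√3232740070391874931825240783349845/114345650173170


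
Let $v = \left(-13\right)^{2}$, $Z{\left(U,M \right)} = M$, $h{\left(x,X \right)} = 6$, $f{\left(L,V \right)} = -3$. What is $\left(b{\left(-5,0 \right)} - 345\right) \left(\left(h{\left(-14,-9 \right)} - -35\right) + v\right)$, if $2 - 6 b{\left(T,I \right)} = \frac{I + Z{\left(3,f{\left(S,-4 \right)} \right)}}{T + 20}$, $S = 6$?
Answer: $-72373$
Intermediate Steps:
$v = 169$
$b{\left(T,I \right)} = \frac{1}{3} - \frac{-3 + I}{6 \left(20 + T\right)}$ ($b{\left(T,I \right)} = \frac{1}{3} - \frac{\left(I - 3\right) \frac{1}{T + 20}}{6} = \frac{1}{3} - \frac{\left(-3 + I\right) \frac{1}{20 + T}}{6} = \frac{1}{3} - \frac{\frac{1}{20 + T} \left(-3 + I\right)}{6} = \frac{1}{3} - \frac{-3 + I}{6 \left(20 + T\right)}$)
$\left(b{\left(-5,0 \right)} - 345\right) \left(\left(h{\left(-14,-9 \right)} - -35\right) + v\right) = \left(\frac{43 - 0 + 2 \left(-5\right)}{6 \left(20 - 5\right)} - 345\right) \left(\left(6 - -35\right) + 169\right) = \left(\frac{43 + 0 - 10}{6 \cdot 15} - 345\right) \left(\left(6 + 35\right) + 169\right) = \left(\frac{1}{6} \cdot \frac{1}{15} \cdot 33 - 345\right) \left(41 + 169\right) = \left(\frac{11}{30} - 345\right) 210 = \left(- \frac{10339}{30}\right) 210 = -72373$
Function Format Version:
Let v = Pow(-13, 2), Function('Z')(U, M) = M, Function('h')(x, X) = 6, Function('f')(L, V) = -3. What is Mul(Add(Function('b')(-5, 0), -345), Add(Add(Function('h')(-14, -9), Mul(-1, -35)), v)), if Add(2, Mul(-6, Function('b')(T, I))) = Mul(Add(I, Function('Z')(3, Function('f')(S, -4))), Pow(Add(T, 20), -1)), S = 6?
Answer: -72373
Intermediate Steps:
v = 169
Function('b')(T, I) = Add(Rational(1, 3), Mul(Rational(-1, 6), Pow(Add(20, T), -1), Add(-3, I))) (Function('b')(T, I) = Add(Rational(1, 3), Mul(Rational(-1, 6), Mul(Add(I, -3), Pow(Add(T, 20), -1)))) = Add(Rational(1, 3), Mul(Rational(-1, 6), Mul(Add(-3, I), Pow(Add(20, T), -1)))) = Add(Rational(1, 3), Mul(Rational(-1, 6), Mul(Pow(Add(20, T), -1), Add(-3, I)))) = Add(Rational(1, 3), Mul(Rational(-1, 6), Pow(Add(20, T), -1), Add(-3, I))))
Mul(Add(Function('b')(-5, 0), -345), Add(Add(Function('h')(-14, -9), Mul(-1, -35)), v)) = Mul(Add(Mul(Rational(1, 6), Pow(Add(20, -5), -1), Add(43, Mul(-1, 0), Mul(2, -5))), -345), Add(Add(6, Mul(-1, -35)), 169)) = Mul(Add(Mul(Rational(1, 6), Pow(15, -1), Add(43, 0, -10)), -345), Add(Add(6, 35), 169)) = Mul(Add(Mul(Rational(1, 6), Rational(1, 15), 33), -345), Add(41, 169)) = Mul(Add(Rational(11, 30), -345), 210) = Mul(Rational(-10339, 30), 210) = -72373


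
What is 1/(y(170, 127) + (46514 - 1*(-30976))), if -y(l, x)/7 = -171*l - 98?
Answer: 1/281666 ≈ 3.5503e-6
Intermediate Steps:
y(l, x) = 686 + 1197*l (y(l, x) = -7*(-171*l - 98) = -7*(-98 - 171*l) = 686 + 1197*l)
1/(y(170, 127) + (46514 - 1*(-30976))) = 1/((686 + 1197*170) + (46514 - 1*(-30976))) = 1/((686 + 203490) + (46514 + 30976)) = 1/(204176 + 77490) = 1/281666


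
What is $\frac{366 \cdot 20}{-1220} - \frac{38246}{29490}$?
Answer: $- \frac{107593}{14745} \approx -7.2969$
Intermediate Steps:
$\frac{366 \cdot 20}{-1220} - \frac{38246}{29490} = 7320 \left(- \frac{1}{1220}\right) - \frac{19123}{14745} = -6 - \frac{19123}{14745} = - \frac{107593}{14745}$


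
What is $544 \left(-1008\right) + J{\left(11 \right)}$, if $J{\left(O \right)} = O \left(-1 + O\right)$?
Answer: $-548242$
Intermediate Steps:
$544 \left(-1008\right) + J{\left(11 \right)} = 544 \left(-1008\right) + 11 \left(-1 + 11\right) = -548352 + 11 \cdot 10 = -548352 + 110 = -548242$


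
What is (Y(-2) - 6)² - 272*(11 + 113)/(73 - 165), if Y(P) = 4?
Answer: 8524/23 ≈ 370.61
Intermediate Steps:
(Y(-2) - 6)² - 272*(11 + 113)/(73 - 165) = (4 - 6)² - 272*(11 + 113)/(73 - 165) = (-2)² - 33728/(-92) = 4 - 33728*(-1)/92 = 4 - 272*(-31/23) = 4 + 8432/23 = 8524/23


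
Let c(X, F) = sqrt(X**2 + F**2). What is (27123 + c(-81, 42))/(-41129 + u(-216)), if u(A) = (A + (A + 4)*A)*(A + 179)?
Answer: -27123/1727441 - 15*sqrt(37)/1727441 ≈ -0.015754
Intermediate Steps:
c(X, F) = sqrt(F**2 + X**2)
u(A) = (179 + A)*(A + A*(4 + A)) (u(A) = (A + (4 + A)*A)*(179 + A) = (A + A*(4 + A))*(179 + A) = (179 + A)*(A + A*(4 + A)))
(27123 + c(-81, 42))/(-41129 + u(-216)) = (27123 + sqrt(42**2 + (-81)**2))/(-41129 - 216*(895 + (-216)**2 + 184*(-216))) = (27123 + sqrt(1764 + 6561))/(-41129 - 216*(895 + 46656 - 39744)) = (27123 + sqrt(8325))/(-41129 - 216*7807) = (27123 + 15*sqrt(37))/(-41129 - 1686312) = (27123 + 15*sqrt(37))/(-1727441) = (27123 + 15*sqrt(37))*(-1/1727441) = -27123/1727441 - 15*sqrt(37)/1727441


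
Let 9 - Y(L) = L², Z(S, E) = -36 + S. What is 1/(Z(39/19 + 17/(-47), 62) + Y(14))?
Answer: -893/197629 ≈ -0.0045186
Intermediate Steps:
Y(L) = 9 - L²
1/(Z(39/19 + 17/(-47), 62) + Y(14)) = 1/((-36 + (39/19 + 17/(-47))) + (9 - 1*14²)) = 1/((-36 + (39*(1/19) + 17*(-1/47))) + (9 - 1*196)) = 1/((-36 + (39/19 - 17/47)) + (9 - 196)) = 1/((-36 + 1510/893) - 187) = 1/(-30638/893 - 187) = 1/(-197629/893) = -893/197629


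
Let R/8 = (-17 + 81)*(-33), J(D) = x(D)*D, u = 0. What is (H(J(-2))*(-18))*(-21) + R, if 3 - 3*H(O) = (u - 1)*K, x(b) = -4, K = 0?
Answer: -16518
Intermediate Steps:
J(D) = -4*D
H(O) = 1 (H(O) = 1 - (0 - 1)*0/3 = 1 - (-1)*0/3 = 1 - ⅓*0 = 1 + 0 = 1)
R = -16896 (R = 8*((-17 + 81)*(-33)) = 8*(64*(-33)) = 8*(-2112) = -16896)
(H(J(-2))*(-18))*(-21) + R = (1*(-18))*(-21) - 16896 = -18*(-21) - 16896 = 378 - 16896 = -16518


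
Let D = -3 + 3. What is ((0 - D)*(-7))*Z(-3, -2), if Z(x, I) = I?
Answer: 0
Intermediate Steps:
D = 0
((0 - D)*(-7))*Z(-3, -2) = ((0 - 1*0)*(-7))*(-2) = ((0 + 0)*(-7))*(-2) = (0*(-7))*(-2) = 0*(-2) = 0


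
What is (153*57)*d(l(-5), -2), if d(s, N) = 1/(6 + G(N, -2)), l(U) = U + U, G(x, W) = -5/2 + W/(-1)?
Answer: 17442/11 ≈ 1585.6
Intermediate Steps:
G(x, W) = -5/2 - W (G(x, W) = -5*½ + W*(-1) = -5/2 - W)
l(U) = 2*U
d(s, N) = 2/11 (d(s, N) = 1/(6 + (-5/2 - 1*(-2))) = 1/(6 + (-5/2 + 2)) = 1/(6 - ½) = 1/(11/2) = 2/11)
(153*57)*d(l(-5), -2) = (153*57)*(2/11) = 8721*(2/11) = 17442/11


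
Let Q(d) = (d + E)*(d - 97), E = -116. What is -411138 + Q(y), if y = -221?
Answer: -303972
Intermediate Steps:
Q(d) = (-116 + d)*(-97 + d) (Q(d) = (d - 116)*(d - 97) = (-116 + d)*(-97 + d))
-411138 + Q(y) = -411138 + (11252 + (-221)**2 - 213*(-221)) = -411138 + (11252 + 48841 + 47073) = -411138 + 107166 = -303972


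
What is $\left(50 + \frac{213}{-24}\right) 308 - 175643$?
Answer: $- \frac{325953}{2} \approx -1.6298 \cdot 10^{5}$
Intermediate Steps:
$\left(50 + \frac{213}{-24}\right) 308 - 175643 = \left(50 + 213 \left(- \frac{1}{24}\right)\right) 308 - 175643 = \left(50 - \frac{71}{8}\right) 308 - 175643 = \frac{329}{8} \cdot 308 - 175643 = \frac{25333}{2} - 175643 = - \frac{325953}{2}$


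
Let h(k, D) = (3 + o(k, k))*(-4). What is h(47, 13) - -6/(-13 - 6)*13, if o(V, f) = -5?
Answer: 74/19 ≈ 3.8947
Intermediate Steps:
h(k, D) = 8 (h(k, D) = (3 - 5)*(-4) = -2*(-4) = 8)
h(47, 13) - -6/(-13 - 6)*13 = 8 - -6/(-13 - 6)*13 = 8 - -6/(-19)*13 = 8 - (-1/19*(-6))*13 = 8 - 6*13/19 = 8 - 1*78/19 = 8 - 78/19 = 74/19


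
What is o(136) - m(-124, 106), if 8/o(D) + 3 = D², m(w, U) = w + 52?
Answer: 1331504/18493 ≈ 72.000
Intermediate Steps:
m(w, U) = 52 + w
o(D) = 8/(-3 + D²)
o(136) - m(-124, 106) = 8/(-3 + 136²) - (52 - 124) = 8/(-3 + 18496) - 1*(-72) = 8/18493 + 72 = 1331504/18493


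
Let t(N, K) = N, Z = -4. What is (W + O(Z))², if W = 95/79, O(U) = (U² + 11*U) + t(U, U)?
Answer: 5919489/6241 ≈ 948.48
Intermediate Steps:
O(U) = U² + 12*U (O(U) = (U² + 11*U) + U = U² + 12*U)
W = 95/79 (W = 95*(1/79) = 95/79 ≈ 1.2025)
(W + O(Z))² = (95/79 - 4*(12 - 4))² = (95/79 - 4*8)² = (95/79 - 32)² = (-2433/79)² = 5919489/6241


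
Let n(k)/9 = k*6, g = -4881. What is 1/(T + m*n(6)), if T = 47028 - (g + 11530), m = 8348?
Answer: 1/2745131 ≈ 3.6428e-7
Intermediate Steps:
n(k) = 54*k (n(k) = 9*(k*6) = 9*(6*k) = 54*k)
T = 40379 (T = 47028 - (-4881 + 11530) = 47028 - 1*6649 = 47028 - 6649 = 40379)
1/(T + m*n(6)) = 1/(40379 + 8348*(54*6)) = 1/(40379 + 8348*324) = 1/(40379 + 2704752) = 1/2745131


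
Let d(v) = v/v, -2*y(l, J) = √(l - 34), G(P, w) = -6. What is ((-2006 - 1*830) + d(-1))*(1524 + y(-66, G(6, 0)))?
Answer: -4320540 + 14175*I ≈ -4.3205e+6 + 14175.0*I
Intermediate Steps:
y(l, J) = -√(-34 + l)/2 (y(l, J) = -√(l - 34)/2 = -√(-34 + l)/2)
d(v) = 1
((-2006 - 1*830) + d(-1))*(1524 + y(-66, G(6, 0))) = ((-2006 - 1*830) + 1)*(1524 - √(-34 - 66)/2) = ((-2006 - 830) + 1)*(1524 - 5*I) = (-2836 + 1)*(1524 - 5*I) = -2835*(1524 - 5*I) = -4320540 + 14175*I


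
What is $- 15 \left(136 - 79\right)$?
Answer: $-855$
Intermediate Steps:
$- 15 \left(136 - 79\right) = \left(-15\right) 57 = -855$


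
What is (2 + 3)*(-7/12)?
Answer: -35/12 ≈ -2.9167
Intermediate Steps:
(2 + 3)*(-7/12) = 5*(-7*1/12) = 5*(-7/12) = -35/12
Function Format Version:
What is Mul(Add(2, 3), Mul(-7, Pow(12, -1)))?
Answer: Rational(-35, 12) ≈ -2.9167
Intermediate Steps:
Mul(Add(2, 3), Mul(-7, Pow(12, -1))) = Mul(5, Mul(-7, Rational(1, 12))) = Mul(5, Rational(-7, 12)) = Rational(-35, 12)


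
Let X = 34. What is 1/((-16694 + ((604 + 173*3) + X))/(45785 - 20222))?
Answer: -8521/5179 ≈ -1.6453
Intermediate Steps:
1/((-16694 + ((604 + 173*3) + X))/(45785 - 20222)) = 1/((-16694 + ((604 + 173*3) + 34))/(45785 - 20222)) = 1/((-16694 + ((604 + 519) + 34))/25563) = 1/((-16694 + (1123 + 34))*(1/25563)) = 1/((-16694 + 1157)*(1/25563)) = 1/(-15537*1/25563) = 1/(-5179/8521) = -8521/5179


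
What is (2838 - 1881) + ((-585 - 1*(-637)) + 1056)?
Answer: 2065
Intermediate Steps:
(2838 - 1881) + ((-585 - 1*(-637)) + 1056) = 957 + ((-585 + 637) + 1056) = 957 + (52 + 1056) = 957 + 1108 = 2065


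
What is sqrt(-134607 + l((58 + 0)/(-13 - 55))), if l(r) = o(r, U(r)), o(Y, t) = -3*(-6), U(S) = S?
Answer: I*sqrt(134589) ≈ 366.86*I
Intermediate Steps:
o(Y, t) = 18
l(r) = 18
sqrt(-134607 + l((58 + 0)/(-13 - 55))) = sqrt(-134607 + 18) = sqrt(-134589) = I*sqrt(134589)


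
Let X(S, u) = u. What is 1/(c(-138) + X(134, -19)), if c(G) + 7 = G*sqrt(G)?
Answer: I/(2*(-13*I + 69*sqrt(138))) ≈ -9.8906e-6 + 0.00061669*I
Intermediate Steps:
c(G) = -7 + G**(3/2) (c(G) = -7 + G*sqrt(G) = -7 + G**(3/2))
1/(c(-138) + X(134, -19)) = 1/((-7 + (-138)**(3/2)) - 19) = 1/((-7 - 138*I*sqrt(138)) - 19) = 1/(-26 - 138*I*sqrt(138))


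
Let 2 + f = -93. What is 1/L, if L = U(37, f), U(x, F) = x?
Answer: 1/37 ≈ 0.027027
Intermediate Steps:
f = -95 (f = -2 - 93 = -95)
L = 37
1/L = 1/37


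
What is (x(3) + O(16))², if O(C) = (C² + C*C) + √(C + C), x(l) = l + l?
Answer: 268356 + 4144*√2 ≈ 2.7422e+5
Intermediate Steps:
x(l) = 2*l
O(C) = 2*C² + √2*√C (O(C) = (C² + C²) + √(2*C) = 2*C² + √2*√C)
(x(3) + O(16))² = (2*3 + (2*16² + √2*√16))² = (6 + (2*256 + √2*4))² = (6 + (512 + 4*√2))² = (518 + 4*√2)²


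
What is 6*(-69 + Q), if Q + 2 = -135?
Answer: -1236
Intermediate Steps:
Q = -137 (Q = -2 - 135 = -137)
6*(-69 + Q) = 6*(-69 - 137) = 6*(-206) = -1236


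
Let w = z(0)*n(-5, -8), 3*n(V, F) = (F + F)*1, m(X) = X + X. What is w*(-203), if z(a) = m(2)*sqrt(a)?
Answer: 0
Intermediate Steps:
m(X) = 2*X
n(V, F) = 2*F/3 (n(V, F) = ((F + F)*1)/3 = ((2*F)*1)/3 = (2*F)/3 = 2*F/3)
z(a) = 4*sqrt(a) (z(a) = (2*2)*sqrt(a) = 4*sqrt(a))
w = 0 (w = (4*sqrt(0))*((2/3)*(-8)) = (4*0)*(-16/3) = 0*(-16/3) = 0)
w*(-203) = 0*(-203) = 0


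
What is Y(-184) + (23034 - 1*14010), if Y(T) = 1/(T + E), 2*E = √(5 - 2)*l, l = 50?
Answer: 288596360/31981 - 25*√3/31981 ≈ 9024.0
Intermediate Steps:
E = 25*√3 (E = (√(5 - 2)*50)/2 = (√3*50)/2 = (50*√3)/2 = 25*√3 ≈ 43.301)
Y(T) = 1/(T + 25*√3)
Y(-184) + (23034 - 1*14010) = 1/(-184 + 25*√3) + (23034 - 1*14010) = 1/(-184 + 25*√3) + (23034 - 14010) = 1/(-184 + 25*√3) + 9024 = 9024 + 1/(-184 + 25*√3)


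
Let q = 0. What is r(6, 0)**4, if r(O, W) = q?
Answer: 0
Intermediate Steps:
r(O, W) = 0
r(6, 0)**4 = 0**4 = 0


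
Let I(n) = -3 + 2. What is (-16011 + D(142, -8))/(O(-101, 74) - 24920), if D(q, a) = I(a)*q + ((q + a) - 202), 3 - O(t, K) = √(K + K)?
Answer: 134726219/206952247 - 10814*√37/206952247 ≈ 0.65068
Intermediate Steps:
I(n) = -1
O(t, K) = 3 - √2*√K (O(t, K) = 3 - √(K + K) = 3 - √(2*K) = 3 - √2*√K)
D(q, a) = -202 + a (D(q, a) = -q + ((q + a) - 202) = -q + ((a + q) - 202) = -q + (-202 + a + q) = -202 + a)
(-16011 + D(142, -8))/(O(-101, 74) - 24920) = (-16011 + (-202 - 8))/((3 - √2*√74) - 24920) = (-16011 - 210)/((3 - 2*√37) - 24920) = -16221/(-24917 - 2*√37)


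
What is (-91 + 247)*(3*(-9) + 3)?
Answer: -3744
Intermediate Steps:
(-91 + 247)*(3*(-9) + 3) = 156*(-27 + 3) = 156*(-24) = -3744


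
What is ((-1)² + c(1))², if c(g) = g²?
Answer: 4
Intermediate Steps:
((-1)² + c(1))² = ((-1)² + 1²)² = (1 + 1)² = 2² = 4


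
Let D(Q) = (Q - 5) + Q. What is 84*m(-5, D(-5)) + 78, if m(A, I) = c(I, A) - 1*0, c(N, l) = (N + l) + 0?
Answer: -1602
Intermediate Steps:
c(N, l) = N + l
D(Q) = -5 + 2*Q (D(Q) = (-5 + Q) + Q = -5 + 2*Q)
m(A, I) = A + I (m(A, I) = (I + A) - 1*0 = (A + I) + 0 = A + I)
84*m(-5, D(-5)) + 78 = 84*(-5 + (-5 + 2*(-5))) + 78 = 84*(-5 + (-5 - 10)) + 78 = 84*(-5 - 15) + 78 = 84*(-20) + 78 = -1680 + 78 = -1602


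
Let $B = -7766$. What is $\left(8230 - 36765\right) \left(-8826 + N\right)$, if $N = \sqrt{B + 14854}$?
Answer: $251849910 - 114140 \sqrt{443} \approx 2.4945 \cdot 10^{8}$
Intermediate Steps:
$N = 4 \sqrt{443}$ ($N = \sqrt{-7766 + 14854} = \sqrt{7088} = 4 \sqrt{443} \approx 84.19$)
$\left(8230 - 36765\right) \left(-8826 + N\right) = \left(8230 - 36765\right) \left(-8826 + 4 \sqrt{443}\right) = - 28535 \left(-8826 + 4 \sqrt{443}\right) = 251849910 - 114140 \sqrt{443}$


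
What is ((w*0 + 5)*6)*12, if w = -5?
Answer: 360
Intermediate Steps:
((w*0 + 5)*6)*12 = ((-5*0 + 5)*6)*12 = ((0 + 5)*6)*12 = (5*6)*12 = 30*12 = 360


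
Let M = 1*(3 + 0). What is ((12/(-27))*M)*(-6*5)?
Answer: 40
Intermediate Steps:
M = 3 (M = 1*3 = 3)
((12/(-27))*M)*(-6*5) = ((12/(-27))*3)*(-6*5) = ((12*(-1/27))*3)*(-30) = -4/9*3*(-30) = -4/3*(-30) = 40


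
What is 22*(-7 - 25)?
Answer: -704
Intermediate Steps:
22*(-7 - 25) = 22*(-32) = -704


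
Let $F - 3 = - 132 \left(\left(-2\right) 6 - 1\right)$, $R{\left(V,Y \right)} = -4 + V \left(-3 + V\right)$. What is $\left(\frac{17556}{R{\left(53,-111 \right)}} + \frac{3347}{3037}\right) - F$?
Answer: $- \frac{327417662}{191331} \approx -1711.3$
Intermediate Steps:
$F = 1719$ ($F = 3 - 132 \left(\left(-2\right) 6 - 1\right) = 3 - 132 \left(-12 - 1\right) = 3 - -1716 = 3 + 1716 = 1719$)
$\left(\frac{17556}{R{\left(53,-111 \right)}} + \frac{3347}{3037}\right) - F = \left(\frac{17556}{-4 + 53^{2} - 159} + \frac{3347}{3037}\right) - 1719 = \left(\frac{17556}{-4 + 2809 - 159} + 3347 \cdot \frac{1}{3037}\right) - 1719 = \left(\frac{17556}{2646} + \frac{3347}{3037}\right) - 1719 = \left(17556 \cdot \frac{1}{2646} + \frac{3347}{3037}\right) - 1719 = \left(\frac{418}{63} + \frac{3347}{3037}\right) - 1719 = \frac{1480327}{191331} - 1719 = - \frac{327417662}{191331}$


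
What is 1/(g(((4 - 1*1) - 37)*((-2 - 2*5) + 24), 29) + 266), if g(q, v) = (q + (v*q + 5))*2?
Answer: -1/24204 ≈ -4.1316e-5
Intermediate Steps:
g(q, v) = 10 + 2*q + 2*q*v (g(q, v) = (q + (q*v + 5))*2 = (q + (5 + q*v))*2 = (5 + q + q*v)*2 = 10 + 2*q + 2*q*v)
1/(g(((4 - 1*1) - 37)*((-2 - 2*5) + 24), 29) + 266) = 1/((10 + 2*(((4 - 1*1) - 37)*((-2 - 2*5) + 24)) + 2*(((4 - 1*1) - 37)*((-2 - 2*5) + 24))*29) + 266) = 1/((10 + 2*(((4 - 1) - 37)*((-2 - 10) + 24)) + 2*(((4 - 1) - 37)*((-2 - 10) + 24))*29) + 266) = 1/((10 + 2*((3 - 37)*(-12 + 24)) + 2*((3 - 37)*(-12 + 24))*29) + 266) = 1/((10 + 2*(-34*12) + 2*(-34*12)*29) + 266) = 1/((10 + 2*(-408) + 2*(-408)*29) + 266) = 1/((10 - 816 - 23664) + 266) = 1/(-24470 + 266) = 1/(-24204) = -1/24204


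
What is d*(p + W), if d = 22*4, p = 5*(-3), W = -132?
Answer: -12936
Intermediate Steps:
p = -15
d = 88
d*(p + W) = 88*(-15 - 132) = 88*(-147) = -12936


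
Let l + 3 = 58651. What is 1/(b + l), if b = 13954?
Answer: 1/72602 ≈ 1.3774e-5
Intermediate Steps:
l = 58648 (l = -3 + 58651 = 58648)
1/(b + l) = 1/(13954 + 58648) = 1/72602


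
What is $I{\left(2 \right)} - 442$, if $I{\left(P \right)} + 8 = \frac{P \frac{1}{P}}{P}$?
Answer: $- \frac{899}{2} \approx -449.5$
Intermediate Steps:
$I{\left(P \right)} = -8 + \frac{1}{P}$ ($I{\left(P \right)} = -8 + \frac{P \frac{1}{P}}{P} = -8 + 1 \frac{1}{P} = -8 + \frac{1}{P}$)
$I{\left(2 \right)} - 442 = \left(-8 + \frac{1}{2}\right) - 442 = - \frac{15}{2} - 442 = - \frac{899}{2}$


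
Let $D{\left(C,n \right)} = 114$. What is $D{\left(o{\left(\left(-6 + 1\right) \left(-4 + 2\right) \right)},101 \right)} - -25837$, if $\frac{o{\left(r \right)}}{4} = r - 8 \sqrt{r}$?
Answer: $25951$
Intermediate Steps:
$o{\left(r \right)} = - 32 \sqrt{r} + 4 r$ ($o{\left(r \right)} = 4 \left(r - 8 \sqrt{r}\right) = - 32 \sqrt{r} + 4 r$)
$D{\left(o{\left(\left(-6 + 1\right) \left(-4 + 2\right) \right)},101 \right)} - -25837 = 114 - -25837 = 114 + 25837 = 25951$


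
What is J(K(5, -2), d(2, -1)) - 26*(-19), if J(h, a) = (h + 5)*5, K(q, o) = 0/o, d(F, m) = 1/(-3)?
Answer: 519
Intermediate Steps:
d(F, m) = -⅓
K(q, o) = 0
J(h, a) = 25 + 5*h (J(h, a) = (5 + h)*5 = 25 + 5*h)
J(K(5, -2), d(2, -1)) - 26*(-19) = (25 + 5*0) - 26*(-19) = (25 + 0) + 494 = 25 + 494 = 519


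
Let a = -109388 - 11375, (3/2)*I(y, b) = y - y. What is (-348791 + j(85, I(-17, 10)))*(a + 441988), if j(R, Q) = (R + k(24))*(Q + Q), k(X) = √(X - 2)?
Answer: -112040388975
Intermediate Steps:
I(y, b) = 0 (I(y, b) = 2*(y - y)/3 = (⅔)*0 = 0)
k(X) = √(-2 + X)
j(R, Q) = 2*Q*(R + √22) (j(R, Q) = (R + √(-2 + 24))*(Q + Q) = (R + √22)*(2*Q) = 2*Q*(R + √22))
a = -120763
(-348791 + j(85, I(-17, 10)))*(a + 441988) = (-348791 + 2*0*(85 + √22))*(-120763 + 441988) = (-348791 + 0)*321225 = -348791*321225 = -112040388975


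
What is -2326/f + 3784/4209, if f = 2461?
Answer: -20770/450363 ≈ -0.046118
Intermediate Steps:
-2326/f + 3784/4209 = -2326/2461 + 3784/4209 = -20770/450363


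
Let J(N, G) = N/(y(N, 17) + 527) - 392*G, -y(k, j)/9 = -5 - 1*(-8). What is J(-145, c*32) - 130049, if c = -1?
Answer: -11750529/100 ≈ -1.1751e+5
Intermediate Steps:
y(k, j) = -27 (y(k, j) = -9*(-5 - 1*(-8)) = -9*(-5 + 8) = -9*3 = -27)
J(N, G) = -392*G + N/500 (J(N, G) = N/(-27 + 527) - 392*G = N/500 - 392*G = -392*G + N/500)
J(-145, c*32) - 130049 = (-(-392)*32 + (1/500)*(-145)) - 130049 = (-392*(-32) - 29/100) - 130049 = (12544 - 29/100) - 130049 = 1254371/100 - 130049 = -11750529/100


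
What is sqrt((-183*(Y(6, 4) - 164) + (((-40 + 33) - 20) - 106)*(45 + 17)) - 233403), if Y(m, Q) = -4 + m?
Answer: I*sqrt(212003) ≈ 460.44*I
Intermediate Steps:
sqrt((-183*(Y(6, 4) - 164) + (((-40 + 33) - 20) - 106)*(45 + 17)) - 233403) = sqrt((-183*((-4 + 6) - 164) + (((-40 + 33) - 20) - 106)*(45 + 17)) - 233403) = sqrt((-183*(2 - 164) + ((-7 - 20) - 106)*62) - 233403) = sqrt((-183*(-162) + (-27 - 106)*62) - 233403) = sqrt((29646 - 133*62) - 233403) = sqrt((29646 - 8246) - 233403) = sqrt(21400 - 233403) = sqrt(-212003) = I*sqrt(212003)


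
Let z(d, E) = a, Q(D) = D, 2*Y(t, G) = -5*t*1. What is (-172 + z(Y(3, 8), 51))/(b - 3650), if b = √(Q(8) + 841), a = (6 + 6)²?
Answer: 14600/1903093 + 4*√849/1903093 ≈ 0.0077330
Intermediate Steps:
Y(t, G) = -5*t/2 (Y(t, G) = (-5*t*1)/2 = (-5*t)/2 = -5*t/2)
a = 144 (a = 12² = 144)
b = √849 (b = √(8 + 841) = √849 ≈ 29.138)
z(d, E) = 144
(-172 + z(Y(3, 8), 51))/(b - 3650) = (-172 + 144)/(√849 - 3650) = -28/(-3650 + √849)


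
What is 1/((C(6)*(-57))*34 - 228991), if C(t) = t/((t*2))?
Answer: -1/229960 ≈ -4.3486e-6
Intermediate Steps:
C(t) = ½ (C(t) = t/((2*t)) = t*(1/(2*t)) = ½)
1/((C(6)*(-57))*34 - 228991) = 1/(((½)*(-57))*34 - 228991) = 1/(-57/2*34 - 228991) = 1/(-969 - 228991) = 1/(-229960) = -1/229960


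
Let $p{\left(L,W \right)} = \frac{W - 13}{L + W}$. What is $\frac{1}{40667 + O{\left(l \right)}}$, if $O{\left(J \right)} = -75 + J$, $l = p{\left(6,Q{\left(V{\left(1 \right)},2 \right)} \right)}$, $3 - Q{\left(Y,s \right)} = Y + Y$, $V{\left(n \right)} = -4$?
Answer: $\frac{17}{690062} \approx 2.4635 \cdot 10^{-5}$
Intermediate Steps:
$Q{\left(Y,s \right)} = 3 - 2 Y$ ($Q{\left(Y,s \right)} = 3 - \left(Y + Y\right) = 3 - 2 Y$)
$p{\left(L,W \right)} = \frac{-13 + W}{L + W}$
$l = - \frac{2}{17}$ ($l = \frac{-13 + \left(3 - -8\right)}{6 + \left(3 - -8\right)} = \frac{-13 + \left(3 + 8\right)}{6 + \left(3 + 8\right)} = \frac{-13 + 11}{6 + 11} = \frac{1}{17} \left(-2\right) = - \frac{2}{17} \approx -0.11765$)
$\frac{1}{40667 + O{\left(l \right)}} = \frac{1}{40667 - \frac{1277}{17}} = \frac{1}{\frac{690062}{17}} = \frac{17}{690062}$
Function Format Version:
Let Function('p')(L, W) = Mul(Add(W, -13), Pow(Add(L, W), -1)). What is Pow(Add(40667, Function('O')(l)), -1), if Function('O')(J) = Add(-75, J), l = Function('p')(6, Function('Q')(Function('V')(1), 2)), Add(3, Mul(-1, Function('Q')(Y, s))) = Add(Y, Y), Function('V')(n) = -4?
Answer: Rational(17, 690062) ≈ 2.4635e-5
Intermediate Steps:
Function('Q')(Y, s) = Add(3, Mul(-2, Y)) (Function('Q')(Y, s) = Add(3, Mul(-1, Add(Y, Y))) = Add(3, Mul(-1, Mul(2, Y))) = Add(3, Mul(-2, Y)))
Function('p')(L, W) = Mul(Pow(Add(L, W), -1), Add(-13, W)) (Function('p')(L, W) = Mul(Add(-13, W), Pow(Add(L, W), -1)) = Mul(Pow(Add(L, W), -1), Add(-13, W)))
l = Rational(-2, 17) (l = Mul(Pow(Add(6, Add(3, Mul(-2, -4))), -1), Add(-13, Add(3, Mul(-2, -4)))) = Mul(Pow(Add(6, Add(3, 8)), -1), Add(-13, Add(3, 8))) = Mul(Pow(Add(6, 11), -1), Add(-13, 11)) = Mul(Pow(17, -1), -2) = Mul(Rational(1, 17), -2) = Rational(-2, 17) ≈ -0.11765)
Pow(Add(40667, Function('O')(l)), -1) = Pow(Add(40667, Add(-75, Rational(-2, 17))), -1) = Pow(Add(40667, Rational(-1277, 17)), -1) = Pow(Rational(690062, 17), -1) = Rational(17, 690062)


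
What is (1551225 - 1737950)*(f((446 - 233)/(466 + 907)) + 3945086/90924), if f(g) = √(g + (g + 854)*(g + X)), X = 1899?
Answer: -368323091675/45462 - 1680525*√37753158829/1373 ≈ -2.4592e+8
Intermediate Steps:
f(g) = √(g + (854 + g)*(1899 + g)) (f(g) = √(g + (g + 854)*(g + 1899)) = √(g + (854 + g)*(1899 + g)))
(1551225 - 1737950)*(f((446 - 233)/(466 + 907)) + 3945086/90924) = (1551225 - 1737950)*(√(1621746 + ((446 - 233)/(466 + 907))² + 2754*((446 - 233)/(466 + 907))) + 3945086/90924) = -186725*(√(1621746 + (213/1373)² + 2754*(213/1373)) + 3945086*(1/90924)) = -186725*(√(1621746 + (213*(1/1373))² + 2754*(213*(1/1373))) + 1972543/45462) = -186725*(√(1621746 + (213/1373)² + 2754*(213/1373)) + 1972543/45462) = -186725*(√(1621746 + 45369/1885129 + 586602/1373) + 1972543/45462) = -186725*(√(3058005865149/1885129) + 1972543/45462) = -186725*(9*√37753158829/1373 + 1972543/45462) = -186725*(1972543/45462 + 9*√37753158829/1373) = -368323091675/45462 - 1680525*√37753158829/1373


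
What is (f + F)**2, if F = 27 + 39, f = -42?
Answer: 576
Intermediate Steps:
F = 66
(f + F)**2 = (-42 + 66)**2 = 24**2 = 576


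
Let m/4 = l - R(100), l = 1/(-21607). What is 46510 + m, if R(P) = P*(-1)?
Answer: 1013584366/21607 ≈ 46910.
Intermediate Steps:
l = -1/21607 ≈ -4.6281e-5
R(P) = -P
m = 8642796/21607 (m = 4*(-1/21607 - (-1)*100) = 4*(-1/21607 - 1*(-100)) = 4*(-1/21607 + 100) = 4*(2160699/21607) = 8642796/21607 ≈ 400.00)
46510 + m = 46510 + 8642796/21607 = 1013584366/21607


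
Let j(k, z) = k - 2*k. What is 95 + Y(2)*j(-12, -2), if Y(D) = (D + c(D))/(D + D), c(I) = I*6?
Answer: 137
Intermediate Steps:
c(I) = 6*I
j(k, z) = -k
Y(D) = 7/2 (Y(D) = (D + 6*D)/(D + D) = (7*D)/((2*D)) = (1/(2*D))*(7*D) = 7/2)
95 + Y(2)*j(-12, -2) = 95 + 7*(-1*(-12))/2 = 95 + (7/2)*12 = 95 + 42 = 137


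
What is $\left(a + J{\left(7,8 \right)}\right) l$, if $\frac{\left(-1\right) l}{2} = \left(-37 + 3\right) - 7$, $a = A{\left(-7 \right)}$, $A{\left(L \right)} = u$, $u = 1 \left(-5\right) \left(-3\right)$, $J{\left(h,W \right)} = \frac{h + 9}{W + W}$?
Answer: $1312$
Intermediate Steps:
$J{\left(h,W \right)} = \frac{9 + h}{2 W}$
$u = 15$ ($u = \left(-5\right) \left(-3\right) = 15$)
$A{\left(L \right)} = 15$
$a = 15$
$l = 82$ ($l = - 2 \left(\left(-37 + 3\right) - 7\right) = - 2 \left(-34 - 7\right) = \left(-2\right) \left(-41\right) = 82$)
$\left(a + J{\left(7,8 \right)}\right) l = \left(15 + \frac{9 + 7}{2 \cdot 8}\right) 82 = \left(15 + \frac{1}{2} \cdot \frac{1}{8} \cdot 16\right) 82 = \left(15 + 1\right) 82 = 16 \cdot 82 = 1312$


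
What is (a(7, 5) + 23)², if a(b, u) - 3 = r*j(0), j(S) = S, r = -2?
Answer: 676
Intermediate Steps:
a(b, u) = 3 (a(b, u) = 3 - 2*0 = 3 + 0 = 3)
(a(7, 5) + 23)² = (3 + 23)² = 26² = 676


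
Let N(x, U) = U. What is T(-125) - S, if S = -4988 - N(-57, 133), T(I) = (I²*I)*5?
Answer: -9760504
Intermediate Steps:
T(I) = 5*I³ (T(I) = I³*5 = 5*I³)
S = -5121 (S = -4988 - 1*133 = -4988 - 133 = -5121)
T(-125) - S = 5*(-125)³ - 1*(-5121) = 5*(-1953125) + 5121 = -9765625 + 5121 = -9760504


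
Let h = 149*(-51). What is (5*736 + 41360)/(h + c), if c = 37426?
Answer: 45040/29827 ≈ 1.5100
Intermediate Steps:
h = -7599
(5*736 + 41360)/(h + c) = (5*736 + 41360)/(-7599 + 37426) = (3680 + 41360)/29827 = 45040*(1/29827) = 45040/29827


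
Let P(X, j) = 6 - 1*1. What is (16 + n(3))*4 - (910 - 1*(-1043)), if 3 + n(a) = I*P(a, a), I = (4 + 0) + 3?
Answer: -1761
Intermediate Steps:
P(X, j) = 5 (P(X, j) = 6 - 1 = 5)
I = 7 (I = 4 + 3 = 7)
n(a) = 32 (n(a) = -3 + 7*5 = -3 + 35 = 32)
(16 + n(3))*4 - (910 - 1*(-1043)) = (16 + 32)*4 - (910 - 1*(-1043)) = 48*4 - (910 + 1043) = 192 - 1*1953 = 192 - 1953 = -1761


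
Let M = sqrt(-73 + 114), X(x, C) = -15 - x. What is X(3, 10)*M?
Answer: -18*sqrt(41) ≈ -115.26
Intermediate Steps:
M = sqrt(41) ≈ 6.4031
X(3, 10)*M = (-15 - 1*3)*sqrt(41) = (-15 - 3)*sqrt(41) = -18*sqrt(41)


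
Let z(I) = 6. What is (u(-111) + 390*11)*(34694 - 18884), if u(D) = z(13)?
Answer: 67919760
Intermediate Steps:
u(D) = 6
(u(-111) + 390*11)*(34694 - 18884) = (6 + 390*11)*(34694 - 18884) = (6 + 4290)*15810 = 4296*15810 = 67919760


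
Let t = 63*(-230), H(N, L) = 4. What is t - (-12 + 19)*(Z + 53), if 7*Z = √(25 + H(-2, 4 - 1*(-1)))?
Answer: -14861 - √29 ≈ -14866.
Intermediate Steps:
Z = √29/7 (Z = √(25 + 4)/7 = √29/7 ≈ 0.76931)
t = -14490
t - (-12 + 19)*(Z + 53) = -14490 - (-12 + 19)*(√29/7 + 53) = -14490 - 7*(53 + √29/7) = -14490 - (371 + √29) = -14490 + (-371 - √29) = -14861 - √29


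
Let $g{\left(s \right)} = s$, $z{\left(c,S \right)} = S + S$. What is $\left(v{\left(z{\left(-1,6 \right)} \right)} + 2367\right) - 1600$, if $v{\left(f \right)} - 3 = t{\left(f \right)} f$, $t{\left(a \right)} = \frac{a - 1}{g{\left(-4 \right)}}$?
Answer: $737$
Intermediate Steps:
$z{\left(c,S \right)} = 2 S$
$t{\left(a \right)} = \frac{1}{4} - \frac{a}{4}$ ($t{\left(a \right)} = \frac{a - 1}{-4} = \left(-1 + a\right) \left(- \frac{1}{4}\right) = \frac{1}{4} - \frac{a}{4}$)
$v{\left(f \right)} = 3 + f \left(\frac{1}{4} - \frac{f}{4}\right)$ ($v{\left(f \right)} = 3 + \left(\frac{1}{4} - \frac{f}{4}\right) f = 3 + f \left(\frac{1}{4} - \frac{f}{4}\right)$)
$\left(v{\left(z{\left(-1,6 \right)} \right)} + 2367\right) - 1600 = \left(\left(3 + \frac{2 \cdot 6 \left(1 - 2 \cdot 6\right)}{4}\right) + 2367\right) - 1600 = \left(\left(3 + \frac{1}{4} \cdot 12 \left(1 - 12\right)\right) + 2367\right) - 1600 = \left(\left(3 + \frac{1}{4} \cdot 12 \left(-11\right)\right) + 2367\right) - 1600 = \left(\left(3 - 33\right) + 2367\right) - 1600 = \left(-30 + 2367\right) - 1600 = 2337 - 1600 = 737$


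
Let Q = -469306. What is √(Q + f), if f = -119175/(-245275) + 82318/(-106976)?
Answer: I*√8077475628979785832353/131192692 ≈ 685.06*I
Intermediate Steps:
f = -148833653/524770768 (f = -119175*(-1/245275) + 82318*(-1/106976) = 4767/9811 - 41159/53488 = -148833653/524770768 ≈ -0.28362)
√(Q + f) = √(-469306 - 148833653/524770768) = √(-246278218880661/524770768) = I*√8077475628979785832353/131192692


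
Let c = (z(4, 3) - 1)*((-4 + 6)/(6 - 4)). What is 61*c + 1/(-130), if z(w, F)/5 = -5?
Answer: -206181/130 ≈ -1586.0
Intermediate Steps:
z(w, F) = -25 (z(w, F) = 5*(-5) = -25)
c = -26 (c = (-25 - 1)*((-4 + 6)/(6 - 4)) = -52/2 = -26*1 = -26)
61*c + 1/(-130) = 61*(-26) + 1/(-130) = -1586 - 1/130 = -206181/130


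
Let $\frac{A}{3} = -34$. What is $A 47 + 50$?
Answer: $-4744$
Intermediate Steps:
$A = -102$ ($A = 3 \left(-34\right) = -102$)
$A 47 + 50 = \left(-102\right) 47 + 50 = -4794 + 50 = -4744$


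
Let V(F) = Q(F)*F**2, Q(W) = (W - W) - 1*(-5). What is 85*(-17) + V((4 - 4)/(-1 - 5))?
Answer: -1445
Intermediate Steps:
Q(W) = 5 (Q(W) = 0 + 5 = 5)
V(F) = 5*F**2
85*(-17) + V((4 - 4)/(-1 - 5)) = 85*(-17) + 5*((4 - 4)/(-1 - 5))**2 = -1445 + 5*(0/(-6))**2 = -1445 + 5*(0*(-1/6))**2 = -1445 + 5*0**2 = -1445 + 5*0 = -1445 + 0 = -1445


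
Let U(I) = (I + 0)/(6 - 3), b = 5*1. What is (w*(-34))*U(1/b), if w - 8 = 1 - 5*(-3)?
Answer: -272/5 ≈ -54.400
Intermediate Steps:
b = 5
U(I) = I/3
w = 24 (w = 8 + (1 - 5*(-3)) = 8 + (1 + 15) = 8 + 16 = 24)
(w*(-34))*U(1/b) = (24*(-34))*((⅓)/5) = -272/5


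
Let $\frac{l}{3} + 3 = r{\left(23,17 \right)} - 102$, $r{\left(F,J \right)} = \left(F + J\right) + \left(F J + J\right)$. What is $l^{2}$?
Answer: $1058841$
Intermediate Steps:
$r{\left(F,J \right)} = F + 2 J + F J$ ($r{\left(F,J \right)} = \left(F + J\right) + \left(J + F J\right) = F + 2 J + F J$)
$l = 1029$ ($l = -9 + 3 \left(\left(23 + 2 \cdot 17 + 23 \cdot 17\right) - 102\right) = -9 + 3 \left(\left(23 + 34 + 391\right) - 102\right) = -9 + 3 \left(448 - 102\right) = -9 + 3 \cdot 346 = -9 + 1038 = 1029$)
$l^{2} = 1029^{2} = 1058841$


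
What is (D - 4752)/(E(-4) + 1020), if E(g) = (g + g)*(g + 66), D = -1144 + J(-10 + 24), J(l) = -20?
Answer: -1479/131 ≈ -11.290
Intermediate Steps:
D = -1164 (D = -1144 - 20 = -1164)
E(g) = 2*g*(66 + g) (E(g) = (2*g)*(66 + g) = 2*g*(66 + g))
(D - 4752)/(E(-4) + 1020) = (-1164 - 4752)/(2*(-4)*(66 - 4) + 1020) = -5916/(2*(-4)*62 + 1020) = -5916/(-496 + 1020) = -5916/524 = -5916*1/524 = -1479/131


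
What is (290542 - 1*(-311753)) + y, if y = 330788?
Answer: 933083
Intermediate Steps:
(290542 - 1*(-311753)) + y = (290542 - 1*(-311753)) + 330788 = (290542 + 311753) + 330788 = 602295 + 330788 = 933083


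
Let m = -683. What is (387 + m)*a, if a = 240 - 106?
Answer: -39664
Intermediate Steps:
a = 134
(387 + m)*a = (387 - 683)*134 = -296*134 = -39664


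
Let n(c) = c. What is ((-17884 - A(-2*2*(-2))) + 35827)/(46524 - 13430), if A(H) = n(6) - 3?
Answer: 8970/16547 ≈ 0.54209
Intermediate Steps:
A(H) = 3 (A(H) = 6 - 3 = 3)
((-17884 - A(-2*2*(-2))) + 35827)/(46524 - 13430) = ((-17884 - 1*3) + 35827)/(46524 - 13430) = ((-17884 - 3) + 35827)/33094 = (-17887 + 35827)*(1/33094) = 17940*(1/33094) = 8970/16547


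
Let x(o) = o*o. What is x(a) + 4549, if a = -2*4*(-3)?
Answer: 5125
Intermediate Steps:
a = 24 (a = -8*(-3) = 24)
x(o) = o²
x(a) + 4549 = 24² + 4549 = 576 + 4549 = 5125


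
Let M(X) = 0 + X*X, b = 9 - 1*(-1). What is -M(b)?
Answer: -100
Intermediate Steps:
b = 10 (b = 9 + 1 = 10)
M(X) = X**2 (M(X) = 0 + X**2 = X**2)
-M(b) = -1*10**2 = -1*100 = -100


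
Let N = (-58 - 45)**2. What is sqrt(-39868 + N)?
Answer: 3*I*sqrt(3251) ≈ 171.05*I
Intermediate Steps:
N = 10609 (N = (-103)**2 = 10609)
sqrt(-39868 + N) = sqrt(-39868 + 10609) = sqrt(-29259) = 3*I*sqrt(3251)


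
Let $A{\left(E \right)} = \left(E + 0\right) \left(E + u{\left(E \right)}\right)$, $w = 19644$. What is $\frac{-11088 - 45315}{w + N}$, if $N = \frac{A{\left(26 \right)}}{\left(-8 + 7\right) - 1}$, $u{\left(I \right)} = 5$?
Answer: $- \frac{56403}{19241} \approx -2.9314$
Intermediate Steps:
$A{\left(E \right)} = E \left(5 + E\right)$ ($A{\left(E \right)} = \left(E + 0\right) \left(E + 5\right) = E \left(5 + E\right)$)
$N = -403$ ($N = \frac{26 \left(5 + 26\right)}{\left(-8 + 7\right) - 1} = \frac{26 \cdot 31}{-1 - 1} = \frac{806}{-2} = 806 \left(- \frac{1}{2}\right) = -403$)
$\frac{-11088 - 45315}{w + N} = \frac{-11088 - 45315}{19644 - 403} = - \frac{56403}{19241}$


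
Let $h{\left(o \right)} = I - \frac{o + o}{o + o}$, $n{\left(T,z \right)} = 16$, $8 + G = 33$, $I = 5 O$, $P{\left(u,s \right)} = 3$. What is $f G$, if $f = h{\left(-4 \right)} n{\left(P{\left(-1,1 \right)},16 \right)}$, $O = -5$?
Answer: $-10400$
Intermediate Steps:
$I = -25$ ($I = 5 \left(-5\right) = -25$)
$G = 25$ ($G = -8 + 33 = 25$)
$h{\left(o \right)} = -26$ ($h{\left(o \right)} = -25 - \frac{o + o}{o + o} = -25 - \frac{2 o}{2 o} = -25 - 2 o \frac{1}{2 o} = -25 - 1 = -26$)
$f = -416$ ($f = \left(-26\right) 16 = -416$)
$f G = \left(-416\right) 25 = -10400$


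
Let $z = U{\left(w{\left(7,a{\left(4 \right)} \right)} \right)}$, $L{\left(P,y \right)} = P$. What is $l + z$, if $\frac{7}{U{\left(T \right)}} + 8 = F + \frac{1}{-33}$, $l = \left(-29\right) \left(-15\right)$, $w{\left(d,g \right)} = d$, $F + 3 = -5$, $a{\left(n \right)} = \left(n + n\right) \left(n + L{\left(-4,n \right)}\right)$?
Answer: $\frac{229884}{529} \approx 434.56$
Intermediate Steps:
$a{\left(n \right)} = 2 n \left(-4 + n\right)$ ($a{\left(n \right)} = \left(n + n\right) \left(n - 4\right) = 2 n \left(-4 + n\right)$)
$F = -8$ ($F = -3 - 5 = -8$)
$l = 435$
$U{\left(T \right)} = - \frac{231}{529}$ ($U{\left(T \right)} = \frac{7}{-8 - \left(8 - \frac{1}{-33}\right)} = \frac{7}{-8 - \frac{265}{33}} = \frac{7}{- \frac{529}{33}} = 7 \left(- \frac{33}{529}\right) = - \frac{231}{529}$)
$z = - \frac{231}{529} \approx -0.43667$
$l + z = 435 - \frac{231}{529} = \frac{229884}{529}$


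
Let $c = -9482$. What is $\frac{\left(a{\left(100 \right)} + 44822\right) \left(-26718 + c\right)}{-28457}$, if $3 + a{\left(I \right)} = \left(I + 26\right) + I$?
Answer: $\frac{11403000}{199} \approx 57302.0$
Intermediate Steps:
$a{\left(I \right)} = 23 + 2 I$ ($a{\left(I \right)} = -3 + \left(\left(I + 26\right) + I\right) = -3 + \left(\left(26 + I\right) + I\right) = -3 + \left(26 + 2 I\right) = 23 + 2 I$)
$\frac{\left(a{\left(100 \right)} + 44822\right) \left(-26718 + c\right)}{-28457} = \frac{\left(\left(23 + 2 \cdot 100\right) + 44822\right) \left(-26718 - 9482\right)}{-28457} = \left(\left(23 + 200\right) + 44822\right) \left(-36200\right) \left(- \frac{1}{28457}\right) = \left(223 + 44822\right) \left(-36200\right) \left(- \frac{1}{28457}\right) = 45045 \left(-36200\right) \left(- \frac{1}{28457}\right) = \left(-1630629000\right) \left(- \frac{1}{28457}\right) = \frac{11403000}{199}$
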